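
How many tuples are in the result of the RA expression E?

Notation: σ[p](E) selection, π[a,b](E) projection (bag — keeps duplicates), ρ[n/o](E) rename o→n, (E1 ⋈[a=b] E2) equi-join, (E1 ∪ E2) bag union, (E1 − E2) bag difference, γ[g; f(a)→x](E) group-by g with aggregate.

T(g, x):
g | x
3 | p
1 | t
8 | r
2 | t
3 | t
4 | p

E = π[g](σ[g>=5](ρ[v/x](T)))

Row counts bottom-up:
  T → 6
  ρ[v/x](T) → 6
  σ[g>=5](ρ[v/x](T)) → 1
  π[g](σ[g>=5](ρ[v/x](T))) → 1

|E| = 1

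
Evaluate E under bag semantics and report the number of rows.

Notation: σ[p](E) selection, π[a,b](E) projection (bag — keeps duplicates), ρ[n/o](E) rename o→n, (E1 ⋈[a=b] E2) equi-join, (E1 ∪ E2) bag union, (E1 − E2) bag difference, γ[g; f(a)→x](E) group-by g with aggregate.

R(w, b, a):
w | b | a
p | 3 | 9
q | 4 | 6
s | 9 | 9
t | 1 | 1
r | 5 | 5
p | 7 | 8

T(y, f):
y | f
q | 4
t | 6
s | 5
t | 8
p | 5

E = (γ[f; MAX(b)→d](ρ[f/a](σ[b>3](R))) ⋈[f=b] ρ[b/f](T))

Row counts bottom-up:
  R → 6
  σ[b>3](R) → 4
  ρ[f/a](σ[b>3](R)) → 4
  γ[f; MAX(b)→d](ρ[f/a](σ[b>3](R))) → 4
  T → 5
  ρ[b/f](T) → 5
  (γ[f; MAX(b)→d](ρ[f/a](σ[b>3](R))) ⋈[f=b] ρ[b/f](T)) → 4

|E| = 4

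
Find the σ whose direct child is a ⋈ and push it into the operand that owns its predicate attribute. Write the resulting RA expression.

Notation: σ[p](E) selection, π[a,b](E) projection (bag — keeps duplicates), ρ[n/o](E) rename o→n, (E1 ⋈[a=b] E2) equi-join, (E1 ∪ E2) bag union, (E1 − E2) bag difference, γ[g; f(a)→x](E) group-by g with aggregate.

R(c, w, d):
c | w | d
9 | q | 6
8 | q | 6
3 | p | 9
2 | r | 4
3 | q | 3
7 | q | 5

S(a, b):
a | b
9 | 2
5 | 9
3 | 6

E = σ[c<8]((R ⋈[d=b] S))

σ filters on c, owned by the left side.
E' = (σ[c<8](R) ⋈[d=b] S)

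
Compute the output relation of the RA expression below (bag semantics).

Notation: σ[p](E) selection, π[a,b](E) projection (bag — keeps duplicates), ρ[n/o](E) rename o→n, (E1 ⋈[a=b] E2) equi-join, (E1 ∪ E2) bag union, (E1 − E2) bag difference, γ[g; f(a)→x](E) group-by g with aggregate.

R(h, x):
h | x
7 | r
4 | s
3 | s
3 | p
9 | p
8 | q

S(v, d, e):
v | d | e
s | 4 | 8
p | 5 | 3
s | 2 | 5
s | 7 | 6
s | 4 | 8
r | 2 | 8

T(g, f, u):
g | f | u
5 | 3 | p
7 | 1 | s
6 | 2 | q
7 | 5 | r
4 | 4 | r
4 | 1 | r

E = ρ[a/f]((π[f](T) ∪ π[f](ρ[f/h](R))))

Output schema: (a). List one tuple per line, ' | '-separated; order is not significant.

Row counts bottom-up:
  T → 6
  π[f](T) → 6
  R → 6
  ρ[f/h](R) → 6
  π[f](ρ[f/h](R)) → 6
  (π[f](T) ∪ π[f](ρ[f/h](R))) → 12
  ρ[a/f]((π[f](T) ∪ π[f](ρ[f/h](R)))) → 12

== RESULT ==
a
1
1
2
3
3
3
4
4
5
7
8
9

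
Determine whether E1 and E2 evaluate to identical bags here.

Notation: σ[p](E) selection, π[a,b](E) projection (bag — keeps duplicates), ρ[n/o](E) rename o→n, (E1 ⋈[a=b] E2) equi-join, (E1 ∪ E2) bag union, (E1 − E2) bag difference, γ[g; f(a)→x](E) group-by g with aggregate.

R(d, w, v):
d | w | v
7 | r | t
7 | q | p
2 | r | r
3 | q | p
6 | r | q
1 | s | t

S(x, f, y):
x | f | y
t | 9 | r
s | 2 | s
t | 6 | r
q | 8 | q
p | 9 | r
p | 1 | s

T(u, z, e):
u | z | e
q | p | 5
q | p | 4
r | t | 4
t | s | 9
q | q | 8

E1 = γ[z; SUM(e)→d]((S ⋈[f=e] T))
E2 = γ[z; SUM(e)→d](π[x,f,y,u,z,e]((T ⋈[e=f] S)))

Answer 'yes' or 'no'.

E1 stepwise |·|:
  S → 6
  T → 5
  (S ⋈[f=e] T) → 3
  γ[z; SUM(e)→d]((S ⋈[f=e] T)) → 2
E2 stepwise |·|:
  T → 5
  S → 6
  (T ⋈[e=f] S) → 3
  π[x,f,y,u,z,e]((T ⋈[e=f] S)) → 3
  γ[z; SUM(e)→d](π[x,f,y,u,z,e]((T ⋈[e=f] S))) → 2

E1 and E2 produce the same multiset:
z | d
q | 8
s | 18

yes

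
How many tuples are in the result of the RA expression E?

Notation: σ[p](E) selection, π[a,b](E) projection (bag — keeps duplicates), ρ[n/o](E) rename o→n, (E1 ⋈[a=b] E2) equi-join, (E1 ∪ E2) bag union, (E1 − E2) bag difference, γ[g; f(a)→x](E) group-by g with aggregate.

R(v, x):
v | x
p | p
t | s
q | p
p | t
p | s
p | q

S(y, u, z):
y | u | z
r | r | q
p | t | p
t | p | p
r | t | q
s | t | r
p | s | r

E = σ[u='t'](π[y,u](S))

Row counts bottom-up:
  S → 6
  π[y,u](S) → 6
  σ[u='t'](π[y,u](S)) → 3

|E| = 3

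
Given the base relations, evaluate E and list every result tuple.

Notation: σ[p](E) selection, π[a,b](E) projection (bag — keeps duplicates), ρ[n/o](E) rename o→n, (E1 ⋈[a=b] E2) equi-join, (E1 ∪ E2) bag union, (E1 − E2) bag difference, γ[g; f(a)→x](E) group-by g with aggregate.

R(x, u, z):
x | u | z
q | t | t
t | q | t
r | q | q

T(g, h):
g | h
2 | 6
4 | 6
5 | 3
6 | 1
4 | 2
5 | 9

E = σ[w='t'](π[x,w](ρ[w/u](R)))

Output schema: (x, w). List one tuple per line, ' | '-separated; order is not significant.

Per-node cardinality:
  R → 3
  ρ[w/u](R) → 3
  π[x,w](ρ[w/u](R)) → 3
  σ[w='t'](π[x,w](ρ[w/u](R))) → 1

== RESULT ==
x | w
q | t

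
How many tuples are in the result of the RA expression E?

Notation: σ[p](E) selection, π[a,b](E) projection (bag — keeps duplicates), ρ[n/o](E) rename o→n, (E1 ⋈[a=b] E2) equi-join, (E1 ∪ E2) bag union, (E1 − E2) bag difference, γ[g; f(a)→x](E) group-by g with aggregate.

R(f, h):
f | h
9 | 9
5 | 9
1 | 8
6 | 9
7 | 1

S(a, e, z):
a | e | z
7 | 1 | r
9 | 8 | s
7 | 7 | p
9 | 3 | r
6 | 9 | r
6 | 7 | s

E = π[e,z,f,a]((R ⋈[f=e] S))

Stepwise |·|:
  R → 5
  S → 6
  (R ⋈[f=e] S) → 4
  π[e,z,f,a]((R ⋈[f=e] S)) → 4

|E| = 4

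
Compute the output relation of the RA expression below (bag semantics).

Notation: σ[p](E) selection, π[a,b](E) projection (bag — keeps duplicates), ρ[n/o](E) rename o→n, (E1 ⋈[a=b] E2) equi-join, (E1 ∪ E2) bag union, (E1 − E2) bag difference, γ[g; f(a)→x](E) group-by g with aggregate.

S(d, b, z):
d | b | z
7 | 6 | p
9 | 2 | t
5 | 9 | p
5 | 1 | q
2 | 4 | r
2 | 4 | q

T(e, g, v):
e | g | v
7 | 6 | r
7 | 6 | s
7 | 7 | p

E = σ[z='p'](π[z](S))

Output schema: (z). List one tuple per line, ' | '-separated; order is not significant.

Stepwise |·|:
  S → 6
  π[z](S) → 6
  σ[z='p'](π[z](S)) → 2

== RESULT ==
z
p
p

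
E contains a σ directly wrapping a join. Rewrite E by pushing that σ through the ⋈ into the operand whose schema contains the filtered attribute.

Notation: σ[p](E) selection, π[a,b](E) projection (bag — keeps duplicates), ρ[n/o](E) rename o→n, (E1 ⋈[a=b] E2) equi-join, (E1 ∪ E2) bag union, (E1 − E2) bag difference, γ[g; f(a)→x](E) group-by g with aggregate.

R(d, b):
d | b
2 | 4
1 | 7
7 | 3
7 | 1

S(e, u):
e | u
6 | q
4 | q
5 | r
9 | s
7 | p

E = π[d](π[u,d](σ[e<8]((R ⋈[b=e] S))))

σ filters on e, owned by the right side.
E' = π[d](π[u,d]((R ⋈[b=e] σ[e<8](S))))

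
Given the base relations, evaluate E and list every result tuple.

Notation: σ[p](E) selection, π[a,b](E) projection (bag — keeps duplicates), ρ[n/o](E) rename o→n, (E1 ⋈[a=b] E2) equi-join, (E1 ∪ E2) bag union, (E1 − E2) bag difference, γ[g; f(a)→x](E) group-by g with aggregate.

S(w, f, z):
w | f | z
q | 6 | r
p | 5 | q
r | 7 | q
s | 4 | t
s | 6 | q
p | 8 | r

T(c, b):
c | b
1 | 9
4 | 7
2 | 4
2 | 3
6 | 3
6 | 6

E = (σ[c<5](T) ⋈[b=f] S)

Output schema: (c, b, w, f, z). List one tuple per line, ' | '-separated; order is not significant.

Per-node cardinality:
  T → 6
  σ[c<5](T) → 4
  S → 6
  (σ[c<5](T) ⋈[b=f] S) → 2

== RESULT ==
c | b | w | f | z
2 | 4 | s | 4 | t
4 | 7 | r | 7 | q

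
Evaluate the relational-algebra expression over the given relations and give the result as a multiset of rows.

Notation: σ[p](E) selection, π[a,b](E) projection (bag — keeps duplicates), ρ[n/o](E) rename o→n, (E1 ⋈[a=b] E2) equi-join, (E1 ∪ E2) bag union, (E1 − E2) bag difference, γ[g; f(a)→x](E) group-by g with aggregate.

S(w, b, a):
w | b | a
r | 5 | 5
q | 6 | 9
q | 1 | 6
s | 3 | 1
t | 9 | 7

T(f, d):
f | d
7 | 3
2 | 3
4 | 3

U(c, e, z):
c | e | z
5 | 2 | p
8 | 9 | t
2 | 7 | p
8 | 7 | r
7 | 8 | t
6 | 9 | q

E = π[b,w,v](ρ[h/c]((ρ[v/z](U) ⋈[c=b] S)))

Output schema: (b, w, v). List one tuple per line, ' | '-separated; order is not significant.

Per-node cardinality:
  U → 6
  ρ[v/z](U) → 6
  S → 5
  (ρ[v/z](U) ⋈[c=b] S) → 2
  ρ[h/c]((ρ[v/z](U) ⋈[c=b] S)) → 2
  π[b,w,v](ρ[h/c]((ρ[v/z](U) ⋈[c=b] S))) → 2

== RESULT ==
b | w | v
5 | r | p
6 | q | q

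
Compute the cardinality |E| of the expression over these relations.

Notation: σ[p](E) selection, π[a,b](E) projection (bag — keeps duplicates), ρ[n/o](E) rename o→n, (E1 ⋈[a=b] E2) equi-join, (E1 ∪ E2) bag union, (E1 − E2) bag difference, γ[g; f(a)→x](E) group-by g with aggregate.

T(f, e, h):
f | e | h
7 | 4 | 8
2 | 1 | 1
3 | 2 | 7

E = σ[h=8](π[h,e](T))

Stepwise |·|:
  T → 3
  π[h,e](T) → 3
  σ[h=8](π[h,e](T)) → 1

|E| = 1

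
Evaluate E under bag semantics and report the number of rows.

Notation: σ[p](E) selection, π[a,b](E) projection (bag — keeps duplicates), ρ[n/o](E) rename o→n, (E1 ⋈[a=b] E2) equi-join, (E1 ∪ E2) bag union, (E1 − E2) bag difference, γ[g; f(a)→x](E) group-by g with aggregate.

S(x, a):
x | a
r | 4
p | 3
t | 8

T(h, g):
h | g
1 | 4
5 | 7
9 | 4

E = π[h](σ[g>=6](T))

Per-node cardinality:
  T → 3
  σ[g>=6](T) → 1
  π[h](σ[g>=6](T)) → 1

|E| = 1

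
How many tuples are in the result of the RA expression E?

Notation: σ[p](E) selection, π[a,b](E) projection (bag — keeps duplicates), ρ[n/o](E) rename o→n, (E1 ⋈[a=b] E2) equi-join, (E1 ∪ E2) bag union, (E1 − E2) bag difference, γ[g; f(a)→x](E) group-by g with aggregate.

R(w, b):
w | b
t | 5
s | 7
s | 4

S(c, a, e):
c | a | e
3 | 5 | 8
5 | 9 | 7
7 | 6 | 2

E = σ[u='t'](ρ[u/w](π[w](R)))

Per-node cardinality:
  R → 3
  π[w](R) → 3
  ρ[u/w](π[w](R)) → 3
  σ[u='t'](ρ[u/w](π[w](R))) → 1

|E| = 1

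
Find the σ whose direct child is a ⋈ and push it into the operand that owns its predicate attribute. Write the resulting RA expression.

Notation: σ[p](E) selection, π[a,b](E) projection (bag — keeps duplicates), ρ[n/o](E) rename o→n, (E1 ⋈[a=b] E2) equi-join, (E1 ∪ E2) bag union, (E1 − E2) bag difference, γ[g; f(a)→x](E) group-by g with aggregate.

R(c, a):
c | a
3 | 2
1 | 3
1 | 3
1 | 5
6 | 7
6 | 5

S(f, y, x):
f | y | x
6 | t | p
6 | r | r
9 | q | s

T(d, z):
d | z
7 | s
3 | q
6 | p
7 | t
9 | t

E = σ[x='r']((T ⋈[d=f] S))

σ filters on x, owned by the right side.
E' = (T ⋈[d=f] σ[x='r'](S))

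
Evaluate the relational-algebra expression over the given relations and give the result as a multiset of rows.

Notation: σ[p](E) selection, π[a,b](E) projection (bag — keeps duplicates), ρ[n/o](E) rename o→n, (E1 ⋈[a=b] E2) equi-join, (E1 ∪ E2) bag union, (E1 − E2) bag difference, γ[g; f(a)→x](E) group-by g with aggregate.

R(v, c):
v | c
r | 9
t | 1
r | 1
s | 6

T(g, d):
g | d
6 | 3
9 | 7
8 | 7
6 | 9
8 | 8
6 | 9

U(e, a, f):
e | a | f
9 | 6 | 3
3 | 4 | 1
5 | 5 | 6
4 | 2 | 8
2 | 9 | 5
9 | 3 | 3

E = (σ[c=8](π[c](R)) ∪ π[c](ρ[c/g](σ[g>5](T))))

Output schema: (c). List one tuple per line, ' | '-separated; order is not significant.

Stepwise |·|:
  R → 4
  π[c](R) → 4
  σ[c=8](π[c](R)) → 0
  T → 6
  σ[g>5](T) → 6
  ρ[c/g](σ[g>5](T)) → 6
  π[c](ρ[c/g](σ[g>5](T))) → 6
  (σ[c=8](π[c](R)) ∪ π[c](ρ[c/g](σ[g>5](T)))) → 6

== RESULT ==
c
6
6
6
8
8
9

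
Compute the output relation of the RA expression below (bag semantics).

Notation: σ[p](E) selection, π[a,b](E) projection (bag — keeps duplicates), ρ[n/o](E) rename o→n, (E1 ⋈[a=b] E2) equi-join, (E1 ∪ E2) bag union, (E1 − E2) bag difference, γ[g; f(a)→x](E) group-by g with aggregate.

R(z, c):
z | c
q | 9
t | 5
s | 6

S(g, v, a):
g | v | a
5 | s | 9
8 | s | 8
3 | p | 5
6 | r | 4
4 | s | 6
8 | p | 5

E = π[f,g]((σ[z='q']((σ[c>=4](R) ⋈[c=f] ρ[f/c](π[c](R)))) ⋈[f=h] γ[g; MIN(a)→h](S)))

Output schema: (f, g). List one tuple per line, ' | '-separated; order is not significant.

Per-node cardinality:
  R → 3
  σ[c>=4](R) → 3
  R → 3
  π[c](R) → 3
  ρ[f/c](π[c](R)) → 3
  (σ[c>=4](R) ⋈[c=f] ρ[f/c](π[c](R))) → 3
  σ[z='q']((σ[c>=4](R) ⋈[c=f] ρ[f/c](π[c](R)))) → 1
  S → 6
  γ[g; MIN(a)→h](S) → 5
  (σ[z='q']((σ[c>=4](R) ⋈[c=f] ρ[f/c](π[c](R)))) ⋈[f=h] γ[g; MIN(a)→h](S)) → 1
  π[f,g]((σ[z='q']((σ[c>=4](R) ⋈[c=f] ρ[f/c](π[c](R)))) ⋈[f=h] γ[g; MIN(a)→h](S))) → 1

== RESULT ==
f | g
9 | 5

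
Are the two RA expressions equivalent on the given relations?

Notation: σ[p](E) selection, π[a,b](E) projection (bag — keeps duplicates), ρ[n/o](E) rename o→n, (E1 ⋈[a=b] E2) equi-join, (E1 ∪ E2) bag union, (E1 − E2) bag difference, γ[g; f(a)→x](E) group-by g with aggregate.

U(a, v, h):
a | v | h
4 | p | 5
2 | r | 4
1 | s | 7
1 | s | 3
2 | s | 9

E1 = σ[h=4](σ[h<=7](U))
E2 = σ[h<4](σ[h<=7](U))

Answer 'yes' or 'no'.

E1 stepwise |·|:
  U → 5
  σ[h<=7](U) → 4
  σ[h=4](σ[h<=7](U)) → 1
E2 stepwise |·|:
  U → 5
  σ[h<=7](U) → 4
  σ[h<4](σ[h<=7](U)) → 1

E1 result:
a | v | h
2 | r | 4
E2 result:
a | v | h
1 | s | 3
Witness: (1, 's', 3) appears 0× in E1 but 1× in E2.

no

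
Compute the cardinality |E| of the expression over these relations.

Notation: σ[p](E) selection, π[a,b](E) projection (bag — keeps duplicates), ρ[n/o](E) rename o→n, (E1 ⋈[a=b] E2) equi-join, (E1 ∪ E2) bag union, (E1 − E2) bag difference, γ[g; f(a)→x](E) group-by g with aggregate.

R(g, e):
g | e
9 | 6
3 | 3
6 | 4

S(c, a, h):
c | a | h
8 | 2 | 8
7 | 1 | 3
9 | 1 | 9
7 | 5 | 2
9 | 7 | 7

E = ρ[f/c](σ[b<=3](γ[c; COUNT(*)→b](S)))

Subexpression sizes:
  S → 5
  γ[c; COUNT(*)→b](S) → 3
  σ[b<=3](γ[c; COUNT(*)→b](S)) → 3
  ρ[f/c](σ[b<=3](γ[c; COUNT(*)→b](S))) → 3

|E| = 3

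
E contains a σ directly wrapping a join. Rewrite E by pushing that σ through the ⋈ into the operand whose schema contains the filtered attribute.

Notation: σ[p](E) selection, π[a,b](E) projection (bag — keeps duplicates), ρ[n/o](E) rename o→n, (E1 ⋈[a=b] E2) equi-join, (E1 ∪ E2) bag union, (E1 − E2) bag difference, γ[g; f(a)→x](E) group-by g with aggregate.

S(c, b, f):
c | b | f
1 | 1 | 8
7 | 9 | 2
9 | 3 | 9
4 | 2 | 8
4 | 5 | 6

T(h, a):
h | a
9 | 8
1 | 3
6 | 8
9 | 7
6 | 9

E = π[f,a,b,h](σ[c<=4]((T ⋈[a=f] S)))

σ filters on c, owned by the right side.
E' = π[f,a,b,h]((T ⋈[a=f] σ[c<=4](S)))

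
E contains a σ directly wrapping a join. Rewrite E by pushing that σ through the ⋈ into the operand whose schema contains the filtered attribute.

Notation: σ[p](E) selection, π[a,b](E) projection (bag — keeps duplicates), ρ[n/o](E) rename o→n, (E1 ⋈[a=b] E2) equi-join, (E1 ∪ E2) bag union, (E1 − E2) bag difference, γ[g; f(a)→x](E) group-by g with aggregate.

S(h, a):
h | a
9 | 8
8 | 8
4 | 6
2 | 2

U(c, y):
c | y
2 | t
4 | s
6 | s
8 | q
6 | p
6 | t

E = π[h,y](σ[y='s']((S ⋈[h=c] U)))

σ filters on y, owned by the right side.
E' = π[h,y]((S ⋈[h=c] σ[y='s'](U)))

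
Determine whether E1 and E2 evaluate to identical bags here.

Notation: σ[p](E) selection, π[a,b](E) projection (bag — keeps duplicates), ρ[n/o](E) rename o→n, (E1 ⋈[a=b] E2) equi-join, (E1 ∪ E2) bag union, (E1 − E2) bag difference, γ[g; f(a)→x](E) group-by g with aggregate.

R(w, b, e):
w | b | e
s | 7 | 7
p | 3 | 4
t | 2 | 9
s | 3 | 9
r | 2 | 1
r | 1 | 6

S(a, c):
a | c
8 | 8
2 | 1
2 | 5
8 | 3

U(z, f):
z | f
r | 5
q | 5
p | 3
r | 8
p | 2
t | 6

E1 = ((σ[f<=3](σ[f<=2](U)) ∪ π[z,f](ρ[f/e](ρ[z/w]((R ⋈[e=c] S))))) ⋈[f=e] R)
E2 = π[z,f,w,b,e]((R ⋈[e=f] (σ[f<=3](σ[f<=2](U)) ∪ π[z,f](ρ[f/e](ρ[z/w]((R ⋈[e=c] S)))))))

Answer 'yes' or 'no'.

E1 subexpression sizes:
  U → 6
  σ[f<=2](U) → 1
  σ[f<=3](σ[f<=2](U)) → 1
  R → 6
  S → 4
  (R ⋈[e=c] S) → 1
  ρ[z/w]((R ⋈[e=c] S)) → 1
  ρ[f/e](ρ[z/w]((R ⋈[e=c] S))) → 1
  π[z,f](ρ[f/e](ρ[z/w]((R ⋈[e=c] S)))) → 1
  (σ[f<=3](σ[f<=2](U)) ∪ π[z,f](ρ[f/e](ρ[z/w]((R ⋈[e=c] S))))) → 2
  R → 6
  ((σ[f<=3](σ[f<=2](U)) ∪ π[z,f](ρ[f/e](ρ[z/w]((R ⋈[e=c] S))))) ⋈[f=e] R) → 1
E2 subexpression sizes:
  R → 6
  U → 6
  σ[f<=2](U) → 1
  σ[f<=3](σ[f<=2](U)) → 1
  R → 6
  S → 4
  (R ⋈[e=c] S) → 1
  ρ[z/w]((R ⋈[e=c] S)) → 1
  ρ[f/e](ρ[z/w]((R ⋈[e=c] S))) → 1
  π[z,f](ρ[f/e](ρ[z/w]((R ⋈[e=c] S)))) → 1
  (σ[f<=3](σ[f<=2](U)) ∪ π[z,f](ρ[f/e](ρ[z/w]((R ⋈[e=c] S))))) → 2
  (R ⋈[e=f] (σ[f<=3](σ[f<=2](U)) ∪ π[z,f](ρ[f/e](ρ[z/w]((R ⋈[e=c] S)))))) → 1
  π[z,f,w,b,e]((R ⋈[e=f] (σ[f<=3](σ[f<=2](U)) ∪ π[z,f](ρ[f/e](ρ[z/w]((R ⋈[e=c] S))))))) → 1

E1 and E2 produce the same multiset:
z | f | w | b | e
r | 1 | r | 2 | 1

yes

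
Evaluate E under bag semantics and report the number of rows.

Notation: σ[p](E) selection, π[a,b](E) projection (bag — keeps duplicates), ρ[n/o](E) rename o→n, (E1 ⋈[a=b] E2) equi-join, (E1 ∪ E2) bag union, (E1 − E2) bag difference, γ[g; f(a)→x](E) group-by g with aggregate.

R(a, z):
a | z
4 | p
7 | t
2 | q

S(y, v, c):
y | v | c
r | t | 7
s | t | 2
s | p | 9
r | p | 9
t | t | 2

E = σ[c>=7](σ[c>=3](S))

Per-node cardinality:
  S → 5
  σ[c>=3](S) → 3
  σ[c>=7](σ[c>=3](S)) → 3

|E| = 3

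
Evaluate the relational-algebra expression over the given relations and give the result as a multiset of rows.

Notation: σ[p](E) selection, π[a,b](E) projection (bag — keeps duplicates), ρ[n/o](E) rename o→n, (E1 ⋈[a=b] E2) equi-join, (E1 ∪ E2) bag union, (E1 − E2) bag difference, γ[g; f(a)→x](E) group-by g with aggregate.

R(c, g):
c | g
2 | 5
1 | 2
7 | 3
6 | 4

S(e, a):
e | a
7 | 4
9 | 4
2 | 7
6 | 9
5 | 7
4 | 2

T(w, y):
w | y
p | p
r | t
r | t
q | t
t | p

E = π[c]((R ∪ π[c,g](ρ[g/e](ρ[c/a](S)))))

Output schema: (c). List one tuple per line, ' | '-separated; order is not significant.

Subexpression sizes:
  R → 4
  S → 6
  ρ[c/a](S) → 6
  ρ[g/e](ρ[c/a](S)) → 6
  π[c,g](ρ[g/e](ρ[c/a](S))) → 6
  (R ∪ π[c,g](ρ[g/e](ρ[c/a](S)))) → 10
  π[c]((R ∪ π[c,g](ρ[g/e](ρ[c/a](S))))) → 10

== RESULT ==
c
1
2
2
4
4
6
7
7
7
9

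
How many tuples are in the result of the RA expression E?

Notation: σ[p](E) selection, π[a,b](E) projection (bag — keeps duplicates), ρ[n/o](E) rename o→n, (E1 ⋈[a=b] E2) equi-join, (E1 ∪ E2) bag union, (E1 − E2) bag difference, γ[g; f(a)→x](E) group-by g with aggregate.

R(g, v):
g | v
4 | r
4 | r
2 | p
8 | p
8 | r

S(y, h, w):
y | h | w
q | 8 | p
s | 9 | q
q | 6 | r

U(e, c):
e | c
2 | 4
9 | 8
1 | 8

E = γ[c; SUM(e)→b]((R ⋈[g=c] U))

Stepwise |·|:
  R → 5
  U → 3
  (R ⋈[g=c] U) → 6
  γ[c; SUM(e)→b]((R ⋈[g=c] U)) → 2

|E| = 2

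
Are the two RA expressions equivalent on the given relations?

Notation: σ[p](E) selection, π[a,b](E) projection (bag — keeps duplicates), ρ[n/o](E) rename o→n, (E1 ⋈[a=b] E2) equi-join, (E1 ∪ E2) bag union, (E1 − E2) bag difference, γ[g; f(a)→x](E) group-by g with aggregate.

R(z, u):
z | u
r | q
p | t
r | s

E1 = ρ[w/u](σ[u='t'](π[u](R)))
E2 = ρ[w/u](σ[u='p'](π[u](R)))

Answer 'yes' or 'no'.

E1 stepwise |·|:
  R → 3
  π[u](R) → 3
  σ[u='t'](π[u](R)) → 1
  ρ[w/u](σ[u='t'](π[u](R))) → 1
E2 stepwise |·|:
  R → 3
  π[u](R) → 3
  σ[u='p'](π[u](R)) → 0
  ρ[w/u](σ[u='p'](π[u](R))) → 0

E1 result:
w
t
E2 result:
w
(0 rows)
Witness: ('t',) appears 1× in E1 but 0× in E2.

no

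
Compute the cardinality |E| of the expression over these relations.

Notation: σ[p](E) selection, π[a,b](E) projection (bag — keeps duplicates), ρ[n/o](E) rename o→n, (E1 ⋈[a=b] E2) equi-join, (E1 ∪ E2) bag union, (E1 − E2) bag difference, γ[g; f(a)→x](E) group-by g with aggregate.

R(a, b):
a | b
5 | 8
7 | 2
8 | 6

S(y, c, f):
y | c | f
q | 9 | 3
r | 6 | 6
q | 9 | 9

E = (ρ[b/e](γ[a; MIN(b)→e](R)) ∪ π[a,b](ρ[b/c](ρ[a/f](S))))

Row counts bottom-up:
  R → 3
  γ[a; MIN(b)→e](R) → 3
  ρ[b/e](γ[a; MIN(b)→e](R)) → 3
  S → 3
  ρ[a/f](S) → 3
  ρ[b/c](ρ[a/f](S)) → 3
  π[a,b](ρ[b/c](ρ[a/f](S))) → 3
  (ρ[b/e](γ[a; MIN(b)→e](R)) ∪ π[a,b](ρ[b/c](ρ[a/f](S)))) → 6

|E| = 6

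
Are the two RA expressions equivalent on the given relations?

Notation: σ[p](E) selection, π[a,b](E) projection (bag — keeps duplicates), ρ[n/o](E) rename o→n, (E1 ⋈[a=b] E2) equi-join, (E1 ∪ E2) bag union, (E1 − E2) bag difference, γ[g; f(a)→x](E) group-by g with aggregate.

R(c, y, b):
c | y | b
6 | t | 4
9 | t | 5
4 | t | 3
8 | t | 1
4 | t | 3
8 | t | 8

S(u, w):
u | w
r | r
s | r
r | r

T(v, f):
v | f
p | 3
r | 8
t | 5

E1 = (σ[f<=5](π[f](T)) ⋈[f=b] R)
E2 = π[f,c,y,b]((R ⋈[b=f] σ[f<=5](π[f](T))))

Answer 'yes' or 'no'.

E1 per-node cardinality:
  T → 3
  π[f](T) → 3
  σ[f<=5](π[f](T)) → 2
  R → 6
  (σ[f<=5](π[f](T)) ⋈[f=b] R) → 3
E2 per-node cardinality:
  R → 6
  T → 3
  π[f](T) → 3
  σ[f<=5](π[f](T)) → 2
  (R ⋈[b=f] σ[f<=5](π[f](T))) → 3
  π[f,c,y,b]((R ⋈[b=f] σ[f<=5](π[f](T)))) → 3

E1 and E2 produce the same multiset:
f | c | y | b
3 | 4 | t | 3
3 | 4 | t | 3
5 | 9 | t | 5

yes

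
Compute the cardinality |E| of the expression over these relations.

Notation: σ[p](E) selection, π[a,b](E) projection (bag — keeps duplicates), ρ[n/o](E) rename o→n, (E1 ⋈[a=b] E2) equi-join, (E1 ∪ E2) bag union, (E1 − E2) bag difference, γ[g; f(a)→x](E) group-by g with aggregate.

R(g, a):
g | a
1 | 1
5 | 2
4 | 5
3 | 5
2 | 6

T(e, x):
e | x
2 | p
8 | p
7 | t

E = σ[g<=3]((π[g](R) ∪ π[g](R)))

Per-node cardinality:
  R → 5
  π[g](R) → 5
  R → 5
  π[g](R) → 5
  (π[g](R) ∪ π[g](R)) → 10
  σ[g<=3]((π[g](R) ∪ π[g](R))) → 6

|E| = 6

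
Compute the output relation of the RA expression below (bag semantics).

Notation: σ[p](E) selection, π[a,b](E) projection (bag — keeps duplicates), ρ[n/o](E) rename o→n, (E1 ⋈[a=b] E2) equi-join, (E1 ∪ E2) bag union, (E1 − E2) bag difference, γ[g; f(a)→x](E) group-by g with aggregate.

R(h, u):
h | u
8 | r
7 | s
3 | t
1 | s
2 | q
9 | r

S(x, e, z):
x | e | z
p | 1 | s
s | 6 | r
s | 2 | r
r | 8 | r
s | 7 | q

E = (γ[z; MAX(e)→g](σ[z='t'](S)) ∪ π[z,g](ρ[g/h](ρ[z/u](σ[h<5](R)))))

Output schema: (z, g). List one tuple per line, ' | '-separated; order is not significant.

Row counts bottom-up:
  S → 5
  σ[z='t'](S) → 0
  γ[z; MAX(e)→g](σ[z='t'](S)) → 0
  R → 6
  σ[h<5](R) → 3
  ρ[z/u](σ[h<5](R)) → 3
  ρ[g/h](ρ[z/u](σ[h<5](R))) → 3
  π[z,g](ρ[g/h](ρ[z/u](σ[h<5](R)))) → 3
  (γ[z; MAX(e)→g](σ[z='t'](S)) ∪ π[z,g](ρ[g/h](ρ[z/u](σ[h<5](R))))) → 3

== RESULT ==
z | g
q | 2
s | 1
t | 3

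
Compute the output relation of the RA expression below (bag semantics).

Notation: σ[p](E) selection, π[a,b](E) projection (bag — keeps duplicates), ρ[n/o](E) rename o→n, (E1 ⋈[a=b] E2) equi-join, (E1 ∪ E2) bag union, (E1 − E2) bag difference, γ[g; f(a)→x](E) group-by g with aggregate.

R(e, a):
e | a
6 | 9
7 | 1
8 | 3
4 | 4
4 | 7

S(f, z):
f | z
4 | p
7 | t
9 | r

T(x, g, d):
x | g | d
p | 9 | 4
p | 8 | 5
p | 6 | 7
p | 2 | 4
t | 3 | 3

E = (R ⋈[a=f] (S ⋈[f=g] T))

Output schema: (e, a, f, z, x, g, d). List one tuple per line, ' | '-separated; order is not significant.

Stepwise |·|:
  R → 5
  S → 3
  T → 5
  (S ⋈[f=g] T) → 1
  (R ⋈[a=f] (S ⋈[f=g] T)) → 1

== RESULT ==
e | a | f | z | x | g | d
6 | 9 | 9 | r | p | 9 | 4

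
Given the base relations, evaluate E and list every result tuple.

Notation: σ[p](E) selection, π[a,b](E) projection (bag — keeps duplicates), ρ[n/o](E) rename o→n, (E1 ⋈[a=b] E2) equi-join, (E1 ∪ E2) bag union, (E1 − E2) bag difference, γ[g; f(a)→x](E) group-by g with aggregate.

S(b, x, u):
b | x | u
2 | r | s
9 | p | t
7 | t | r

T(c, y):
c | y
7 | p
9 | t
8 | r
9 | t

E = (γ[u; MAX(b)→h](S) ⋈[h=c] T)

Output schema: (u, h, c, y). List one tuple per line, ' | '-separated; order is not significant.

Row counts bottom-up:
  S → 3
  γ[u; MAX(b)→h](S) → 3
  T → 4
  (γ[u; MAX(b)→h](S) ⋈[h=c] T) → 3

== RESULT ==
u | h | c | y
r | 7 | 7 | p
t | 9 | 9 | t
t | 9 | 9 | t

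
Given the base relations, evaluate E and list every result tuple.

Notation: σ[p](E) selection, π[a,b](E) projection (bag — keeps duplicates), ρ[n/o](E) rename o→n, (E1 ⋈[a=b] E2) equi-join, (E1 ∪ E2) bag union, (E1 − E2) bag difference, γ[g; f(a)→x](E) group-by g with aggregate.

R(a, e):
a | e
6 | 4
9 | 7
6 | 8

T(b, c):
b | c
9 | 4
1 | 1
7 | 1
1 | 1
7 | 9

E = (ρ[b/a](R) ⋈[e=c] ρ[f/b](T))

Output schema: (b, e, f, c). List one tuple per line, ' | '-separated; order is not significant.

Row counts bottom-up:
  R → 3
  ρ[b/a](R) → 3
  T → 5
  ρ[f/b](T) → 5
  (ρ[b/a](R) ⋈[e=c] ρ[f/b](T)) → 1

== RESULT ==
b | e | f | c
6 | 4 | 9 | 4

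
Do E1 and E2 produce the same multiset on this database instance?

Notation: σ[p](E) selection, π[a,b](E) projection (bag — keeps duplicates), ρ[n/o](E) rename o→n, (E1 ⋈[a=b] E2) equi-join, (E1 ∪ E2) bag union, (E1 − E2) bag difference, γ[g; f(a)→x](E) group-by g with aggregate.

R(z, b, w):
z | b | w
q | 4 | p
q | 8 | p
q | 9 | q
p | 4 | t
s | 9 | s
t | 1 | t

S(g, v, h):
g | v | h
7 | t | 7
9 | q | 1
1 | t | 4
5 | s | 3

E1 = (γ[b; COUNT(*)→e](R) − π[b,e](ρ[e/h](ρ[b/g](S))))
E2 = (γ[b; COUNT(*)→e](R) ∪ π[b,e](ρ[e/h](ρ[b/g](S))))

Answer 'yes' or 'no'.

E1 subexpression sizes:
  R → 6
  γ[b; COUNT(*)→e](R) → 4
  S → 4
  ρ[b/g](S) → 4
  ρ[e/h](ρ[b/g](S)) → 4
  π[b,e](ρ[e/h](ρ[b/g](S))) → 4
  (γ[b; COUNT(*)→e](R) − π[b,e](ρ[e/h](ρ[b/g](S)))) → 4
E2 subexpression sizes:
  R → 6
  γ[b; COUNT(*)→e](R) → 4
  S → 4
  ρ[b/g](S) → 4
  ρ[e/h](ρ[b/g](S)) → 4
  π[b,e](ρ[e/h](ρ[b/g](S))) → 4
  (γ[b; COUNT(*)→e](R) ∪ π[b,e](ρ[e/h](ρ[b/g](S)))) → 8

E1 result:
b | e
1 | 1
4 | 2
8 | 1
9 | 2
E2 result:
b | e
1 | 1
1 | 4
4 | 2
5 | 3
7 | 7
8 | 1
9 | 1
9 | 2
Witness: (7, 7) appears 0× in E1 but 1× in E2.

no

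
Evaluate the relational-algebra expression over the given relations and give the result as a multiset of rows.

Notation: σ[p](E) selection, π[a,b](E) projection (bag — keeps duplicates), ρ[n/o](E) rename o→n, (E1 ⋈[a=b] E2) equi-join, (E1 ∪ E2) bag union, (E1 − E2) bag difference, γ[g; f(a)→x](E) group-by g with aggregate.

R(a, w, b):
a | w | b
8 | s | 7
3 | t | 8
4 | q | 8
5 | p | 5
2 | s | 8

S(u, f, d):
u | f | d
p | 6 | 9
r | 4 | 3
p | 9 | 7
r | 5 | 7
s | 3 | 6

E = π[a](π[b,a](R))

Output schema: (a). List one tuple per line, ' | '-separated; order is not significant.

Subexpression sizes:
  R → 5
  π[b,a](R) → 5
  π[a](π[b,a](R)) → 5

== RESULT ==
a
2
3
4
5
8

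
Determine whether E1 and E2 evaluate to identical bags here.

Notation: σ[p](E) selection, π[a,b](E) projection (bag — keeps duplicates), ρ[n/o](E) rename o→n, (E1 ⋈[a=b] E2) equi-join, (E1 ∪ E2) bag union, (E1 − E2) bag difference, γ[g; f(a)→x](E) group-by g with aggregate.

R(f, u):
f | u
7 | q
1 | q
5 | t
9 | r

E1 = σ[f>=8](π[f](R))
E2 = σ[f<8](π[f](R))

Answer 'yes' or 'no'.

E1 subexpression sizes:
  R → 4
  π[f](R) → 4
  σ[f>=8](π[f](R)) → 1
E2 subexpression sizes:
  R → 4
  π[f](R) → 4
  σ[f<8](π[f](R)) → 3

E1 result:
f
9
E2 result:
f
1
5
7
Witness: (1,) appears 0× in E1 but 1× in E2.

no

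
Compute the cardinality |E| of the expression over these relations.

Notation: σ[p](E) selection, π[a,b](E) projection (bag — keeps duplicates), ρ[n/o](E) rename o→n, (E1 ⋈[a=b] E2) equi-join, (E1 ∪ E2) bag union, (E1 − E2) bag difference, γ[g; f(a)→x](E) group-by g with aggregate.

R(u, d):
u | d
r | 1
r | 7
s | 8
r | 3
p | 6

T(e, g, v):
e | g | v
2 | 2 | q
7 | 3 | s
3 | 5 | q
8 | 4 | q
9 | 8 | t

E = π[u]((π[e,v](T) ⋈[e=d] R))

Subexpression sizes:
  T → 5
  π[e,v](T) → 5
  R → 5
  (π[e,v](T) ⋈[e=d] R) → 3
  π[u]((π[e,v](T) ⋈[e=d] R)) → 3

|E| = 3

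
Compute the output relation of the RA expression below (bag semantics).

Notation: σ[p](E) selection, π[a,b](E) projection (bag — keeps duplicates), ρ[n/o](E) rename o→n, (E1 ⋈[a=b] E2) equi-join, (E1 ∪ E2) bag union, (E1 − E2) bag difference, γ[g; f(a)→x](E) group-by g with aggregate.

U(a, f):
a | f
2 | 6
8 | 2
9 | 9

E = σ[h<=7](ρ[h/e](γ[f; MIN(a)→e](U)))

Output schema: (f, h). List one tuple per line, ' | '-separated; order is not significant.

Subexpression sizes:
  U → 3
  γ[f; MIN(a)→e](U) → 3
  ρ[h/e](γ[f; MIN(a)→e](U)) → 3
  σ[h<=7](ρ[h/e](γ[f; MIN(a)→e](U))) → 1

== RESULT ==
f | h
6 | 2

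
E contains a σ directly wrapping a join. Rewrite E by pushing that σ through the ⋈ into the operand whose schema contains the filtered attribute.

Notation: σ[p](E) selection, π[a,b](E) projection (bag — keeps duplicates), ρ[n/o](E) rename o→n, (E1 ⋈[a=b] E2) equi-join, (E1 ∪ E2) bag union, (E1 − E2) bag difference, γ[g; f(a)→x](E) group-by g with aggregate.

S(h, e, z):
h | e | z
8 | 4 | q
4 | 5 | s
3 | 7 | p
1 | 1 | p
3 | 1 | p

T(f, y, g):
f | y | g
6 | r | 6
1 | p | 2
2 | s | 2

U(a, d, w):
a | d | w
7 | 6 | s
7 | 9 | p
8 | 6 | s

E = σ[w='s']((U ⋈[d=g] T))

σ filters on w, owned by the left side.
E' = (σ[w='s'](U) ⋈[d=g] T)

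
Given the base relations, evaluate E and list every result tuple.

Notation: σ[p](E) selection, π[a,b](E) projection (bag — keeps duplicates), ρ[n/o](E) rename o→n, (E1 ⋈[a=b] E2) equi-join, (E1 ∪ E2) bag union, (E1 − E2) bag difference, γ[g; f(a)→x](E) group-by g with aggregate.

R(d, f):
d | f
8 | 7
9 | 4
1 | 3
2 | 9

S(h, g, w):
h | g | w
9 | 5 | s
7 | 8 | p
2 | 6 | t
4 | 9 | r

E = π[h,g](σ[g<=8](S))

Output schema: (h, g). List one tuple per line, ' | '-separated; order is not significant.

Per-node cardinality:
  S → 4
  σ[g<=8](S) → 3
  π[h,g](σ[g<=8](S)) → 3

== RESULT ==
h | g
2 | 6
7 | 8
9 | 5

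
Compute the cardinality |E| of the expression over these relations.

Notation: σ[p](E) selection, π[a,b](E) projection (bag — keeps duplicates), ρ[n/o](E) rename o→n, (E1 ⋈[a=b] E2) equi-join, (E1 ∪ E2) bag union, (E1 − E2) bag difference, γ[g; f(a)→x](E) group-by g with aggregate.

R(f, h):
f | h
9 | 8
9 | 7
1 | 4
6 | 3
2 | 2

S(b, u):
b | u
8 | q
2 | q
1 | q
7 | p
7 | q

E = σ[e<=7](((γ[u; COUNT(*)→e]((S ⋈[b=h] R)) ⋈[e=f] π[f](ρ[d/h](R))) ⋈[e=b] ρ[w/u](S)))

Stepwise |·|:
  S → 5
  R → 5
  (S ⋈[b=h] R) → 4
  γ[u; COUNT(*)→e]((S ⋈[b=h] R)) → 2
  R → 5
  ρ[d/h](R) → 5
  π[f](ρ[d/h](R)) → 5
  (γ[u; COUNT(*)→e]((S ⋈[b=h] R)) ⋈[e=f] π[f](ρ[d/h](R))) → 1
  S → 5
  ρ[w/u](S) → 5
  ((γ[u; COUNT(*)→e]((S ⋈[b=h] R)) ⋈[e=f] π[f](ρ[d/h](R))) ⋈[e=b] ρ[w/u](S)) → 1
  σ[e<=7](((γ[u; COUNT(*)→e]((S ⋈[b=h] R)) ⋈[e=f] π[f](ρ[d/h](R))) ⋈[e=b] ρ[w/u](S))) → 1

|E| = 1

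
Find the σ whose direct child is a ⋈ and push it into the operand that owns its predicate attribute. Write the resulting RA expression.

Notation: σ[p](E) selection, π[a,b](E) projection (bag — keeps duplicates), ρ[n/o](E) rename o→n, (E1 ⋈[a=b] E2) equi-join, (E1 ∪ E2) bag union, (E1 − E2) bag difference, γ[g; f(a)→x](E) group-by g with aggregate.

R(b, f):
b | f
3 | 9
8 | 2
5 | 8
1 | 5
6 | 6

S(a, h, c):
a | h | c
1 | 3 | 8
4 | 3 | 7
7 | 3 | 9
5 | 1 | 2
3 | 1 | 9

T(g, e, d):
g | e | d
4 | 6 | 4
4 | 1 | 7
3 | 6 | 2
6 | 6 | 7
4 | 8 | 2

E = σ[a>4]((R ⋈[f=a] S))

σ filters on a, owned by the right side.
E' = (R ⋈[f=a] σ[a>4](S))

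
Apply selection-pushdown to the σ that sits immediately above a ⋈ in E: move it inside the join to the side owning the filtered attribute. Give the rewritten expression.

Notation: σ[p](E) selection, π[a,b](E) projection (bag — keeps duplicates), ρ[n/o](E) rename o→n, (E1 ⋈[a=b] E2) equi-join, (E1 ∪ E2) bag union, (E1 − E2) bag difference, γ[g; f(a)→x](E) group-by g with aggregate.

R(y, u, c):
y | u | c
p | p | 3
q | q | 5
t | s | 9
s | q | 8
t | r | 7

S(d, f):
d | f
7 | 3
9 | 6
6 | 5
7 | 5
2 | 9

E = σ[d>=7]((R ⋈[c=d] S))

σ filters on d, owned by the right side.
E' = (R ⋈[c=d] σ[d>=7](S))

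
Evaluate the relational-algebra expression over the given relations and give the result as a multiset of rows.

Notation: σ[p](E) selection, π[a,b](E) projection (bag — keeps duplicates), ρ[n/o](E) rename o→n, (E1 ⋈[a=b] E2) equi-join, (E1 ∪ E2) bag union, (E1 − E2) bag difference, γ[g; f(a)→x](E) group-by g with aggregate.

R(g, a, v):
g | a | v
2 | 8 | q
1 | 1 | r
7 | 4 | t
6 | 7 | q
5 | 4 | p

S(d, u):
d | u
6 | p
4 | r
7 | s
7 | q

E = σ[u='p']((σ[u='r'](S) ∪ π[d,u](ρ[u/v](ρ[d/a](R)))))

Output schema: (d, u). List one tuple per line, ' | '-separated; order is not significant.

Per-node cardinality:
  S → 4
  σ[u='r'](S) → 1
  R → 5
  ρ[d/a](R) → 5
  ρ[u/v](ρ[d/a](R)) → 5
  π[d,u](ρ[u/v](ρ[d/a](R))) → 5
  (σ[u='r'](S) ∪ π[d,u](ρ[u/v](ρ[d/a](R)))) → 6
  σ[u='p']((σ[u='r'](S) ∪ π[d,u](ρ[u/v](ρ[d/a](R))))) → 1

== RESULT ==
d | u
4 | p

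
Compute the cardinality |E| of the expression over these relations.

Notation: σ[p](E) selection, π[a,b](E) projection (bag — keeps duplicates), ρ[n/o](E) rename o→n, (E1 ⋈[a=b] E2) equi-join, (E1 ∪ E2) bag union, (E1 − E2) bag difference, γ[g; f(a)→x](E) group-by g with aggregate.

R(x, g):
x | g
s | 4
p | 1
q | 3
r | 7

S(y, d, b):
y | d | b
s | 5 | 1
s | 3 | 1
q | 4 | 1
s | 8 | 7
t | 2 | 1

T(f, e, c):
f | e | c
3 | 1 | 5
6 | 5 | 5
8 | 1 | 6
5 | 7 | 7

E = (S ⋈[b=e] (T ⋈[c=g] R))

Per-node cardinality:
  S → 5
  T → 4
  R → 4
  (T ⋈[c=g] R) → 1
  (S ⋈[b=e] (T ⋈[c=g] R)) → 1

|E| = 1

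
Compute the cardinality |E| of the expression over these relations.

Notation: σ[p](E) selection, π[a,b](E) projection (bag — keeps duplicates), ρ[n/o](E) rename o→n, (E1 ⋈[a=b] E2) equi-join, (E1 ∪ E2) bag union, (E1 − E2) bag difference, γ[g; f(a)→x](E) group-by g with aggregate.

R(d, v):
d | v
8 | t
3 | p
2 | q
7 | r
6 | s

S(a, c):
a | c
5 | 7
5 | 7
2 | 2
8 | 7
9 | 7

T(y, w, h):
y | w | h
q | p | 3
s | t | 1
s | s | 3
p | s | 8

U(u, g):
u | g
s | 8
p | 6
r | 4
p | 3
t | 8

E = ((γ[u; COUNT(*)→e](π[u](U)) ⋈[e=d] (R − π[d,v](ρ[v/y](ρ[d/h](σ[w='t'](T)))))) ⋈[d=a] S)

Stepwise |·|:
  U → 5
  π[u](U) → 5
  γ[u; COUNT(*)→e](π[u](U)) → 4
  R → 5
  T → 4
  σ[w='t'](T) → 1
  ρ[d/h](σ[w='t'](T)) → 1
  ρ[v/y](ρ[d/h](σ[w='t'](T))) → 1
  π[d,v](ρ[v/y](ρ[d/h](σ[w='t'](T)))) → 1
  (R − π[d,v](ρ[v/y](ρ[d/h](σ[w='t'](T))))) → 5
  (γ[u; COUNT(*)→e](π[u](U)) ⋈[e=d] (R − π[d,v](ρ[v/y](ρ[d/h](σ[w='t'](T)))))) → 1
  S → 5
  ((γ[u; COUNT(*)→e](π[u](U)) ⋈[e=d] (R − π[d,v](ρ[v/y](ρ[d/h](σ[w='t'](T)))))) ⋈[d=a] S) → 1

|E| = 1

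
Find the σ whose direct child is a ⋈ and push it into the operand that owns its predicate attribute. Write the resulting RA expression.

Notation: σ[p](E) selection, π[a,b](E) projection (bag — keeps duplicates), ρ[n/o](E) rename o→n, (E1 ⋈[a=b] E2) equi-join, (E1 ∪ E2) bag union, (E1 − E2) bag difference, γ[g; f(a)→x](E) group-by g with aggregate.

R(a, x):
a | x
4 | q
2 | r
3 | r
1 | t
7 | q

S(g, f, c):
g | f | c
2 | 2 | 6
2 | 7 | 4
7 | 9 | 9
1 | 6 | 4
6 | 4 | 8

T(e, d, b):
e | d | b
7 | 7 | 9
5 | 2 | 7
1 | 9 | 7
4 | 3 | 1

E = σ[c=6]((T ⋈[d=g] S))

σ filters on c, owned by the right side.
E' = (T ⋈[d=g] σ[c=6](S))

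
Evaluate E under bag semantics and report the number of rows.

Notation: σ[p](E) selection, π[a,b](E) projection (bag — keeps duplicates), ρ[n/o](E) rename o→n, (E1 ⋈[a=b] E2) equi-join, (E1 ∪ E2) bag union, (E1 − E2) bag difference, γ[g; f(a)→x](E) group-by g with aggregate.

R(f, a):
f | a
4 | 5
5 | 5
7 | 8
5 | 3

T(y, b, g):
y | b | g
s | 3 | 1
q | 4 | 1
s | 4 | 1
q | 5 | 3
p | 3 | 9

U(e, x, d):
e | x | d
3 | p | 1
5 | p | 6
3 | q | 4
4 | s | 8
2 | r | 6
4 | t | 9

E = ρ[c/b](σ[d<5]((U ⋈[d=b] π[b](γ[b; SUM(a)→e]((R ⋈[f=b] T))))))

Stepwise |·|:
  U → 6
  R → 4
  T → 5
  (R ⋈[f=b] T) → 4
  γ[b; SUM(a)→e]((R ⋈[f=b] T)) → 2
  π[b](γ[b; SUM(a)→e]((R ⋈[f=b] T))) → 2
  (U ⋈[d=b] π[b](γ[b; SUM(a)→e]((R ⋈[f=b] T)))) → 1
  σ[d<5]((U ⋈[d=b] π[b](γ[b; SUM(a)→e]((R ⋈[f=b] T))))) → 1
  ρ[c/b](σ[d<5]((U ⋈[d=b] π[b](γ[b; SUM(a)→e]((R ⋈[f=b] T)))))) → 1

|E| = 1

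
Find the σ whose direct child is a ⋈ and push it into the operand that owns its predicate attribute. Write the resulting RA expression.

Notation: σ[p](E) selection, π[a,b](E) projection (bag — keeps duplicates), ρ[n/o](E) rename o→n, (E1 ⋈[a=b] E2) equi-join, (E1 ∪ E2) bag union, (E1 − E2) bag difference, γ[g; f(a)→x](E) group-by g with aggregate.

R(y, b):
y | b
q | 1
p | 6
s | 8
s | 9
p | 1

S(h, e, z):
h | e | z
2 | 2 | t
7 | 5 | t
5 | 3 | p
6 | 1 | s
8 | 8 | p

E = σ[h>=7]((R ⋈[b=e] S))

σ filters on h, owned by the right side.
E' = (R ⋈[b=e] σ[h>=7](S))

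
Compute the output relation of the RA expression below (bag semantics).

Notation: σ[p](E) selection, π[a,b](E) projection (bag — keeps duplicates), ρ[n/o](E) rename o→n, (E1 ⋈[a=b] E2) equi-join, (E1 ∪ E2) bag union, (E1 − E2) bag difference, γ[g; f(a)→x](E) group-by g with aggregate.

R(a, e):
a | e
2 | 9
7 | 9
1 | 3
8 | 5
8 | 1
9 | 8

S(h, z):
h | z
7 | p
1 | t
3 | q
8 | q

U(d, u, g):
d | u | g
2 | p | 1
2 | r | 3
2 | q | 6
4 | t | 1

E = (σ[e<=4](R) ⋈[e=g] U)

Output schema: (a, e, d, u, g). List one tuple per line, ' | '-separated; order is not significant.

Row counts bottom-up:
  R → 6
  σ[e<=4](R) → 2
  U → 4
  (σ[e<=4](R) ⋈[e=g] U) → 3

== RESULT ==
a | e | d | u | g
1 | 3 | 2 | r | 3
8 | 1 | 2 | p | 1
8 | 1 | 4 | t | 1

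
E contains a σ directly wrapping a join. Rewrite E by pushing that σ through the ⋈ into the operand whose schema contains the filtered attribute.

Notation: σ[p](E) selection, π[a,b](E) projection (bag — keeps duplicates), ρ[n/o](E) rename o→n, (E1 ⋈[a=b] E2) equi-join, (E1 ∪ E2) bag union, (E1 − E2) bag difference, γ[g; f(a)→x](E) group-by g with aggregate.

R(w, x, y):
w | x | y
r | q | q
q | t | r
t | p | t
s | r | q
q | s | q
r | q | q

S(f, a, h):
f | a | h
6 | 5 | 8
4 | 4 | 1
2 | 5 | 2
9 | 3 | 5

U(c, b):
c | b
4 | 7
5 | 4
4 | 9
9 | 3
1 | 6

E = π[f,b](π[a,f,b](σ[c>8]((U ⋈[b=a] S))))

σ filters on c, owned by the left side.
E' = π[f,b](π[a,f,b]((σ[c>8](U) ⋈[b=a] S)))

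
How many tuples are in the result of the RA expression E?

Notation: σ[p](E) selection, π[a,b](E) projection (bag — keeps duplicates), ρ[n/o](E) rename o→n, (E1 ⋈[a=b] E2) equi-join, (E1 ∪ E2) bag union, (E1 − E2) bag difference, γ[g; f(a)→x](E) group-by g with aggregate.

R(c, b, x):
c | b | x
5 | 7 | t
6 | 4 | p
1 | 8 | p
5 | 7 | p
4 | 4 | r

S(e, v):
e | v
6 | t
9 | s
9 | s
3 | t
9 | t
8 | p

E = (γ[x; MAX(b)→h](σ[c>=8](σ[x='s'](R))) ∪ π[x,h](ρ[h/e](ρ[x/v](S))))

Row counts bottom-up:
  R → 5
  σ[x='s'](R) → 0
  σ[c>=8](σ[x='s'](R)) → 0
  γ[x; MAX(b)→h](σ[c>=8](σ[x='s'](R))) → 0
  S → 6
  ρ[x/v](S) → 6
  ρ[h/e](ρ[x/v](S)) → 6
  π[x,h](ρ[h/e](ρ[x/v](S))) → 6
  (γ[x; MAX(b)→h](σ[c>=8](σ[x='s'](R))) ∪ π[x,h](ρ[h/e](ρ[x/v](S)))) → 6

|E| = 6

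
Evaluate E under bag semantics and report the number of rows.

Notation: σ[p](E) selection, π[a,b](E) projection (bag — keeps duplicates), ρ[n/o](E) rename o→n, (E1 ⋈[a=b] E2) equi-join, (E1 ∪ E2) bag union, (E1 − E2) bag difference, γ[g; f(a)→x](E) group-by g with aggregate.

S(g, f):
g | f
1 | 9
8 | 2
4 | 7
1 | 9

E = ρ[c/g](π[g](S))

Row counts bottom-up:
  S → 4
  π[g](S) → 4
  ρ[c/g](π[g](S)) → 4

|E| = 4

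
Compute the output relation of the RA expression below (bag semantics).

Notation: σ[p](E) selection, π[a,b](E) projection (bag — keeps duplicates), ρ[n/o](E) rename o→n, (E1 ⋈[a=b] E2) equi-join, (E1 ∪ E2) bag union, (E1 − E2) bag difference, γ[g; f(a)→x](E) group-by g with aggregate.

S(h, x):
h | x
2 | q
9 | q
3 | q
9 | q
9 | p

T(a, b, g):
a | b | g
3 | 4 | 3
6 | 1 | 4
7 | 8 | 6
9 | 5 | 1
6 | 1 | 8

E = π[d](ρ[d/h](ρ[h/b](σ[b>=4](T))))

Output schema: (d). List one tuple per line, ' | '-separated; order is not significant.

Per-node cardinality:
  T → 5
  σ[b>=4](T) → 3
  ρ[h/b](σ[b>=4](T)) → 3
  ρ[d/h](ρ[h/b](σ[b>=4](T))) → 3
  π[d](ρ[d/h](ρ[h/b](σ[b>=4](T)))) → 3

== RESULT ==
d
4
5
8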